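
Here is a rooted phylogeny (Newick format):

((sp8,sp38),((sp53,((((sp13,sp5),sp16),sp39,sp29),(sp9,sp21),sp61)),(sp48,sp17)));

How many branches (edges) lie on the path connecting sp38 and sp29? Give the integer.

The MRCA of sp38 and sp29 is the root of the tree.
From sp38 up to that node: 2 branches. From sp29 up to the same node: 5 branches. Total: 2 + 5 = 7.

7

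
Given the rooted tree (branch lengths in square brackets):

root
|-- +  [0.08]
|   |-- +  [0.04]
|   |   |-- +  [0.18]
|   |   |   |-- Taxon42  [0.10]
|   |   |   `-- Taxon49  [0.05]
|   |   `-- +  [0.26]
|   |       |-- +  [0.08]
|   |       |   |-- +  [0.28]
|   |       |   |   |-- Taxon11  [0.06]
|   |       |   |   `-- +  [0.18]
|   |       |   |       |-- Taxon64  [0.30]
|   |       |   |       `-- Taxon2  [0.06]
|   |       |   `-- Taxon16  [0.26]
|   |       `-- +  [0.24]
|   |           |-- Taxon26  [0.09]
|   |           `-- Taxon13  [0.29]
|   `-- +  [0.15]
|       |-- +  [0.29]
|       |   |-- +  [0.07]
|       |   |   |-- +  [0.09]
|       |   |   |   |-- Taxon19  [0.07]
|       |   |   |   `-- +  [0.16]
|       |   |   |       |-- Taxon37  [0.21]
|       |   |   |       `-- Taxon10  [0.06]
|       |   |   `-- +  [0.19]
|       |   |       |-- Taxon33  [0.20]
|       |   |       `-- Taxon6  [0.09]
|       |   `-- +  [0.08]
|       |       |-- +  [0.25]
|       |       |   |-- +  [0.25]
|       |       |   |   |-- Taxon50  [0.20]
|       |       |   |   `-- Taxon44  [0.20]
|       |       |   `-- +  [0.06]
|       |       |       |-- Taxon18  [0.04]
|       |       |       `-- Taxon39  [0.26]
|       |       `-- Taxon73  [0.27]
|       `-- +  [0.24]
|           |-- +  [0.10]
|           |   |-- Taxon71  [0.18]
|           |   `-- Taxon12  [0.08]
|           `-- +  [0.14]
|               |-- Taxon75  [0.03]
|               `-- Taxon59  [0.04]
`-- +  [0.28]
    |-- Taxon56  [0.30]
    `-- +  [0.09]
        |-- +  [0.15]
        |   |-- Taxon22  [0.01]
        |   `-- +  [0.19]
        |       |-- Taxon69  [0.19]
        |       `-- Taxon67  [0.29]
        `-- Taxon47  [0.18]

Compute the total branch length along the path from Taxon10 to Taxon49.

1.09

The path runs Taxon10 → … → MRCA → … → Taxon49; the MRCA is the node subtending (((Taxon42,Taxon49),(((Taxon11,(Taxon64,Taxon2)),Taxon16),(Taxon26,Taxon13))),((((Taxon19,(Taxon37,Taxon10)),(Taxon33,Taxon6)),(((Taxon50,Taxon44),(Taxon18,Taxon39)),Taxon73)),((Taxon71,Taxon12),(Taxon75,Taxon59)))).
Branch lengths along that path: 0.06 + 0.16 + 0.09 + 0.07 + 0.29 + 0.15 + 0.04 + 0.18 + 0.05 = 1.09.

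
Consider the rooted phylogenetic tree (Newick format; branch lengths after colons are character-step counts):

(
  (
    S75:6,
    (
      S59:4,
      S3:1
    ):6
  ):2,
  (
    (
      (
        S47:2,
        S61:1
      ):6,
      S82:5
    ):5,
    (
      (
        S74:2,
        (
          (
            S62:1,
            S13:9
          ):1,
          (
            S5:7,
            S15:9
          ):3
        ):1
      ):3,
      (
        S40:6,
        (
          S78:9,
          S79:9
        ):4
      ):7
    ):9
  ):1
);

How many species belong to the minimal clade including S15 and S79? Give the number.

The MRCA of S15 and S79 is the node subtending ((S74,((S62,S13),(S5,S15))),(S40,(S78,S79))).
That clade contains 8 terminal taxa: S13, S15, S40, S5, S62, S74, S78, S79.

8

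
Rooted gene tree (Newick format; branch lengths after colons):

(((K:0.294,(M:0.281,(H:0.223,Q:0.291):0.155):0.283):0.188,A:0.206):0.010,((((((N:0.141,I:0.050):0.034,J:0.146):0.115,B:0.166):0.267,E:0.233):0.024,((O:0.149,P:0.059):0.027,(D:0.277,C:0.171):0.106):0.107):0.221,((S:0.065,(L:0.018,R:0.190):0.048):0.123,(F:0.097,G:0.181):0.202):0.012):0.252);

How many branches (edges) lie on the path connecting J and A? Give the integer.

8

The MRCA of J and A is the root of the tree.
From J up to that node: 6 branches. From A up to the same node: 2 branches. Total: 6 + 2 = 8.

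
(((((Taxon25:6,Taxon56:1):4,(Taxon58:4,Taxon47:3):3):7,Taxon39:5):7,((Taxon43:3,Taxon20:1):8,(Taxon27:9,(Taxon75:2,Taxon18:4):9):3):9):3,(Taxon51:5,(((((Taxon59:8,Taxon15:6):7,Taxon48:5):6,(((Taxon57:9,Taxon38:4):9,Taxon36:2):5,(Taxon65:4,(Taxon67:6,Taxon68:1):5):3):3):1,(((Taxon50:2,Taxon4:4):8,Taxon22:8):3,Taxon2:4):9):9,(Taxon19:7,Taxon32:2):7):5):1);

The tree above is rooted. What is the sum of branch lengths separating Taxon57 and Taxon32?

The path runs Taxon57 → … → MRCA → … → Taxon32; the MRCA is the node subtending (((((Taxon59,Taxon15),Taxon48),(((Taxon57,Taxon38),Taxon36),(Taxon65,(Taxon67,Taxon68)))),(((Taxon50,Taxon4),Taxon22),Taxon2)),(Taxon19,Taxon32)).
Branch lengths along that path: 9 + 9 + 5 + 3 + 1 + 9 + 7 + 2 = 45.

45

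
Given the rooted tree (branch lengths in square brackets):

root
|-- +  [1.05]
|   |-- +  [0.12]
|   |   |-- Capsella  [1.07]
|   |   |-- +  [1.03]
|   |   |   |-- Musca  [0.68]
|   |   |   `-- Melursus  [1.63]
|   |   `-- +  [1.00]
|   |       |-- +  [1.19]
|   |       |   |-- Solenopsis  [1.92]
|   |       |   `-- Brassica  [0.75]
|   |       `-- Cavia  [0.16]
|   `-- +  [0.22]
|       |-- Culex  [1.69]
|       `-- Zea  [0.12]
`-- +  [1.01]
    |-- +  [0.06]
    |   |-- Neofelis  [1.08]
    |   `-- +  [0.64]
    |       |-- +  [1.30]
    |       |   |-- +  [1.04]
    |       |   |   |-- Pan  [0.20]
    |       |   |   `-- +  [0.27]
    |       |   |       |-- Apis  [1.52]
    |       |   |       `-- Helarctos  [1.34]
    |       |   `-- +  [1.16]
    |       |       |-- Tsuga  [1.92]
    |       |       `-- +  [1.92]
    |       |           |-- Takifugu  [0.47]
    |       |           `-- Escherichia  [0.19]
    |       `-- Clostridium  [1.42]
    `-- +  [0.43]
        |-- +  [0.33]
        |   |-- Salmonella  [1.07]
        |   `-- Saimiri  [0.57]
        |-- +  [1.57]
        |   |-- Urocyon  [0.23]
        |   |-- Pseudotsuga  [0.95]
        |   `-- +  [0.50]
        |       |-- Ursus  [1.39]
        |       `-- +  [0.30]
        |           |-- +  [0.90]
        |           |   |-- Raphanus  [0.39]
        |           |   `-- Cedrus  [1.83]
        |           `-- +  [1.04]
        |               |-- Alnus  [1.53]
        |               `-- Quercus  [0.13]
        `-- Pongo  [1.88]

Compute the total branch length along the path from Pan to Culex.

The path runs Pan → … → MRCA → … → Culex; the MRCA is the root of the tree.
Branch lengths along that path: 0.20 + 1.04 + 1.30 + 0.64 + 0.06 + 1.01 + 1.05 + 0.22 + 1.69 = 7.21.

7.21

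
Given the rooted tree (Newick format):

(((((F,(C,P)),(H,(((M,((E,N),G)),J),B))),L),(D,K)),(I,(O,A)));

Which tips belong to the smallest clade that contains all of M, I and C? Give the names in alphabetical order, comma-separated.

Tracing M: it sits inside (M,((E,N),G)).
Tracing I: it sits inside (I,(O,A)).
Tracing C: it sits inside (C,P).
The smallest clade enclosing all 3 is the whole tree (their MRCA is the root), so the answer is all 16 tips in alphabetical order.

A, B, C, D, E, F, G, H, I, J, K, L, M, N, O, P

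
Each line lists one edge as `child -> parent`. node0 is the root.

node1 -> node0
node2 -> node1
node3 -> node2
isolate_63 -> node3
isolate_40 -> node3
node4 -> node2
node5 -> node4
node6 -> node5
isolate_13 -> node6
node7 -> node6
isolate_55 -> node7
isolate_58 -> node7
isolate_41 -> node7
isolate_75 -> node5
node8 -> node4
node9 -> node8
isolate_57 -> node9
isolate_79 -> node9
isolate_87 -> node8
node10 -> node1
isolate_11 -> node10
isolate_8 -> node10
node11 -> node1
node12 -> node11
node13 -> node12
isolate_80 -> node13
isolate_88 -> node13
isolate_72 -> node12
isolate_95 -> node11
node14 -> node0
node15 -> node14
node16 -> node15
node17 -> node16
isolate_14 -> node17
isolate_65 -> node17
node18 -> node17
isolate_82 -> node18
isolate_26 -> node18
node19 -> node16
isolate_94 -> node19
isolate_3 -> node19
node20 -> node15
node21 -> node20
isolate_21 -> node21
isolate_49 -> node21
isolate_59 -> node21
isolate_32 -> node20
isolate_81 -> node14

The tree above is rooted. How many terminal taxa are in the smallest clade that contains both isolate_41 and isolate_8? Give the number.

The MRCA of isolate_41 and isolate_8 is the node subtending (((isolate_63,isolate_40),(((isolate_13,(isolate_55,isolate_58,isolate_41)),isolate_75),((isolate_57,isolate_79),isolate_87))),(isolate_11,isolate_8),(((isolate_80,isolate_88),isolate_72),isolate_95)).
That clade contains 16 terminal taxa: isolate_11, isolate_13, isolate_40, isolate_41, isolate_55, isolate_57, isolate_58, isolate_63, isolate_72, isolate_75, isolate_79, isolate_8, isolate_80, isolate_87, isolate_88, isolate_95.

16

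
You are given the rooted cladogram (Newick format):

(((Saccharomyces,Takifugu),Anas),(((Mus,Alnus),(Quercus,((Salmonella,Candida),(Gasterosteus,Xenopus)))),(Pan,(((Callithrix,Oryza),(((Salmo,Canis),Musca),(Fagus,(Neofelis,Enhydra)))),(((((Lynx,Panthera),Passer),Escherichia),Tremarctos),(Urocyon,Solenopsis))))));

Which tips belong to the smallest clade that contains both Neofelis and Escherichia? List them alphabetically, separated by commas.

Callithrix, Canis, Enhydra, Escherichia, Fagus, Lynx, Musca, Neofelis, Oryza, Panthera, Passer, Salmo, Solenopsis, Tremarctos, Urocyon

Tracing Neofelis: it sits inside (Neofelis,Enhydra).
Tracing Escherichia: it sits inside (((Lynx,Panthera),Passer),Escherichia).
The smallest clade enclosing both is (((Callithrix,Oryza),(((Salmo,Canis),Musca),(Fagus,(Neofelis,Enhydra)))),(((((Lynx,Panthera),Passer),Escherichia),Tremarctos),(Urocyon,Solenopsis))); the answer is its 15 terminal taxa in alphabetical order.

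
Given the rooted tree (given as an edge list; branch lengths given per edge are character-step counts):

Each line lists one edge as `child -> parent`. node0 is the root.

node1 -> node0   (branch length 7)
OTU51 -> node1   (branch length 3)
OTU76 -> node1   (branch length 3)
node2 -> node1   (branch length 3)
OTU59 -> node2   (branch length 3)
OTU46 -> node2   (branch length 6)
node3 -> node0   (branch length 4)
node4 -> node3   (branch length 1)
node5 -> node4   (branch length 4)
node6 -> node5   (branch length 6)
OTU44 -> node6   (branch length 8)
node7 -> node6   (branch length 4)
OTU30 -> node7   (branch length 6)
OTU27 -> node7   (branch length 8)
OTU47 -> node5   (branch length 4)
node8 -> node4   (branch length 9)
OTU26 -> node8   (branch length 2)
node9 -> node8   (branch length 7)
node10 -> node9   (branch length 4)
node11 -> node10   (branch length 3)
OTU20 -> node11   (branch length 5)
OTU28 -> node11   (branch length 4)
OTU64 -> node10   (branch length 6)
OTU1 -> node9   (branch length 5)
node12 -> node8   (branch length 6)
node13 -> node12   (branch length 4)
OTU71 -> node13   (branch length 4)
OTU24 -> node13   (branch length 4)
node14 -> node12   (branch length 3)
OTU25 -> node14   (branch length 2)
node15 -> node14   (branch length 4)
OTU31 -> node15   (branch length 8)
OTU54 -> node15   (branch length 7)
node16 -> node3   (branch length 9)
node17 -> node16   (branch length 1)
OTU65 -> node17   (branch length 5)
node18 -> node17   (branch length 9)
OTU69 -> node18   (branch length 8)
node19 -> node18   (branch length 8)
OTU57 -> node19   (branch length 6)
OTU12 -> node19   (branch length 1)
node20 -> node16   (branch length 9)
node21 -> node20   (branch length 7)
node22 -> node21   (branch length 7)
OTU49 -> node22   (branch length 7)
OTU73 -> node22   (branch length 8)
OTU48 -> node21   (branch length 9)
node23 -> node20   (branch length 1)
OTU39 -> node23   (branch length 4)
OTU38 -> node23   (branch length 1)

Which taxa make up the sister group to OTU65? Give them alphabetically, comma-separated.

OTU12, OTU57, OTU69

OTU65 attaches to the tree at the node subtending (OTU65,(OTU69,(OTU57,OTU12))).
The other lineage descending from that same node — the sister group — is (OTU69,(OTU57,OTU12)); its 3 tips in alphabetical order are the answer.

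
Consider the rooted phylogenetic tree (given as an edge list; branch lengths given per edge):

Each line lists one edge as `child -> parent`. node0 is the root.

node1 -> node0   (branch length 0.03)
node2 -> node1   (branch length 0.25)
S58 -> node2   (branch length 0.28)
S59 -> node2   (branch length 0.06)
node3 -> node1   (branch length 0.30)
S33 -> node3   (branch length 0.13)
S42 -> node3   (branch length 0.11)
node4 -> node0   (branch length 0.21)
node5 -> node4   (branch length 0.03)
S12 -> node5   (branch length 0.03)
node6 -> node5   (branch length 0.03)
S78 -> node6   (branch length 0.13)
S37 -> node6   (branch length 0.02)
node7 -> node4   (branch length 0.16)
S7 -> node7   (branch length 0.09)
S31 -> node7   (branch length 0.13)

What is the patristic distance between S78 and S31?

0.48

The path runs S78 → … → MRCA → … → S31; the MRCA is the node subtending ((S12,(S78,S37)),(S7,S31)).
Branch lengths along that path: 0.13 + 0.03 + 0.03 + 0.16 + 0.13 = 0.48.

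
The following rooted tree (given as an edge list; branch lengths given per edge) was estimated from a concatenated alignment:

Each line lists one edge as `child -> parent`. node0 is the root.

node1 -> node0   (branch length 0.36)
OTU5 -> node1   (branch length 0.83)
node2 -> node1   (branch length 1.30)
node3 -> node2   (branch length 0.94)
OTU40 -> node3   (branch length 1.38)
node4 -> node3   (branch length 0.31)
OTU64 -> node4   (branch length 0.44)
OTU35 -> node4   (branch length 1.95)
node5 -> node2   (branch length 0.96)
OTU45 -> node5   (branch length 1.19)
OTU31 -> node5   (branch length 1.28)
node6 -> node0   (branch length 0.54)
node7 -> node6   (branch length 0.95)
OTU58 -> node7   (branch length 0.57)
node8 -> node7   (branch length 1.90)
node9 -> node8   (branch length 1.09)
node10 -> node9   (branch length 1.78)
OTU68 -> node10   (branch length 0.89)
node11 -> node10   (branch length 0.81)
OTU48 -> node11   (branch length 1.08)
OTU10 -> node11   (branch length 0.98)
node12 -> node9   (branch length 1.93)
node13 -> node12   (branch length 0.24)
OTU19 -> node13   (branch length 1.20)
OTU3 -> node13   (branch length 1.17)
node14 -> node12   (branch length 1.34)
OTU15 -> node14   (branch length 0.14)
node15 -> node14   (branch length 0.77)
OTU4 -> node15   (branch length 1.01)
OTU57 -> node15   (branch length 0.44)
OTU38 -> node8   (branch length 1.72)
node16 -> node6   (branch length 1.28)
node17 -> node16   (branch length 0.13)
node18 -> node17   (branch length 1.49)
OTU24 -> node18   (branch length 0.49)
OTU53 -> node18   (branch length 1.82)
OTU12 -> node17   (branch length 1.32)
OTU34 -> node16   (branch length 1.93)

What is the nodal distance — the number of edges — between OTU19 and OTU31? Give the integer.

11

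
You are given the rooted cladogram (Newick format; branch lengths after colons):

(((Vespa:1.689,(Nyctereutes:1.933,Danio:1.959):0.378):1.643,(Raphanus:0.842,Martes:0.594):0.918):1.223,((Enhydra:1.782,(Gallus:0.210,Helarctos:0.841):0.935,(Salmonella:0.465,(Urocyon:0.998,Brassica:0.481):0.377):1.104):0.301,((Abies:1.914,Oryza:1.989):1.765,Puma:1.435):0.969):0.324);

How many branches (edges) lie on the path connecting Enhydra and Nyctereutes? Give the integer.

7

The MRCA of Enhydra and Nyctereutes is the root of the tree.
From Enhydra up to that node: 3 branches. From Nyctereutes up to the same node: 4 branches. Total: 3 + 4 = 7.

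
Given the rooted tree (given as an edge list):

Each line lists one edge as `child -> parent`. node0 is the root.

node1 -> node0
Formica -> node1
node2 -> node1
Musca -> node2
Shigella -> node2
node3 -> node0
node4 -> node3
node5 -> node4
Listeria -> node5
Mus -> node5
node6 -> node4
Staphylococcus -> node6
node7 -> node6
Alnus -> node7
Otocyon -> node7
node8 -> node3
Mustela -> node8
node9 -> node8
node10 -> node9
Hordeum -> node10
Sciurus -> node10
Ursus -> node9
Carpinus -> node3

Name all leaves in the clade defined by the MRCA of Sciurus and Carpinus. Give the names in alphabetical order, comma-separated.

Alnus, Carpinus, Hordeum, Listeria, Mus, Mustela, Otocyon, Sciurus, Staphylococcus, Ursus

Tracing Sciurus: it sits inside (Hordeum,Sciurus).
Tracing Carpinus: it sits inside (((Listeria,Mus),(Staphylococcus,(Alnus,Otocyon))),(Mustela,((Hordeum,Sciurus),Ursus)),Carpinus).
The smallest clade enclosing both is (((Listeria,Mus),(Staphylococcus,(Alnus,Otocyon))),(Mustela,((Hordeum,Sciurus),Ursus)),Carpinus); the answer is its 10 terminal taxa in alphabetical order.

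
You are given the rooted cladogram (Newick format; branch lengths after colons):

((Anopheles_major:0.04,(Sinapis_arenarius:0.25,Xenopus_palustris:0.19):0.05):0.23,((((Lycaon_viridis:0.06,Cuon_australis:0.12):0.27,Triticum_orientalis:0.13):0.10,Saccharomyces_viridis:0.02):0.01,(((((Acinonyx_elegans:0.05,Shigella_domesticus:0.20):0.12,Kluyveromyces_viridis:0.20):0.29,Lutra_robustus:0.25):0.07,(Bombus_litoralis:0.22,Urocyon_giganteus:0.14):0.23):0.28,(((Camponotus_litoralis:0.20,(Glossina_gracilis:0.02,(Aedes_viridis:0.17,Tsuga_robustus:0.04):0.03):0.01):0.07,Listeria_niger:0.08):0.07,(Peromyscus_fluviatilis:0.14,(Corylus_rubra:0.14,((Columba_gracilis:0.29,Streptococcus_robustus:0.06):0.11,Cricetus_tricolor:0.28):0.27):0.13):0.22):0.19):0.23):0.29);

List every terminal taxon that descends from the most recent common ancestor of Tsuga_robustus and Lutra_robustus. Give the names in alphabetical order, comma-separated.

Acinonyx_elegans, Aedes_viridis, Bombus_litoralis, Camponotus_litoralis, Columba_gracilis, Corylus_rubra, Cricetus_tricolor, Glossina_gracilis, Kluyveromyces_viridis, Listeria_niger, Lutra_robustus, Peromyscus_fluviatilis, Shigella_domesticus, Streptococcus_robustus, Tsuga_robustus, Urocyon_giganteus

Tracing Tsuga_robustus: it sits inside (Aedes_viridis,Tsuga_robustus).
Tracing Lutra_robustus: it sits inside (((Acinonyx_elegans,Shigella_domesticus),Kluyveromyces_viridis),Lutra_robustus).
The smallest clade enclosing both is (((((Acinonyx_elegans,Shigella_domesticus),Kluyveromyces_viridis),Lutra_robustus),(Bombus_litoralis,Urocyon_giganteus)),(((Camponotus_litoralis,(Glossina_gracilis,(Aedes_viridis,Tsuga_robustus))),Listeria_niger),(Peromyscus_fluviatilis,(Corylus_rubra,((Columba_gracilis,Streptococcus_robustus),Cricetus_tricolor))))); the answer is its 16 terminal taxa in alphabetical order.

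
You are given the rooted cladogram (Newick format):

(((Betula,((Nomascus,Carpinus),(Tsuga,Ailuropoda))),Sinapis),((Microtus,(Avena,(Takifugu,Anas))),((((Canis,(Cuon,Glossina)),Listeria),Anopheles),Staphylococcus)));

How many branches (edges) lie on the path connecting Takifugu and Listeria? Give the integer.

The MRCA of Takifugu and Listeria is the node subtending ((Microtus,(Avena,(Takifugu,Anas))),((((Canis,(Cuon,Glossina)),Listeria),Anopheles),Staphylococcus)).
From Takifugu up to that node: 4 branches. From Listeria up to the same node: 4 branches. Total: 4 + 4 = 8.

8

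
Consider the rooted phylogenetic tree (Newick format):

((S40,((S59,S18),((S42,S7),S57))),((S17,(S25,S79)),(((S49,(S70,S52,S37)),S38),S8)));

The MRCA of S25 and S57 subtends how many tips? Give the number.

The MRCA of S25 and S57 is the root, so the clade is the entire tree.
That clade contains 15 terminal taxa: S17, S18, S25, S37, S38, S40, S42, S49, S52, S57, S59, S7, S70, S79, S8.

15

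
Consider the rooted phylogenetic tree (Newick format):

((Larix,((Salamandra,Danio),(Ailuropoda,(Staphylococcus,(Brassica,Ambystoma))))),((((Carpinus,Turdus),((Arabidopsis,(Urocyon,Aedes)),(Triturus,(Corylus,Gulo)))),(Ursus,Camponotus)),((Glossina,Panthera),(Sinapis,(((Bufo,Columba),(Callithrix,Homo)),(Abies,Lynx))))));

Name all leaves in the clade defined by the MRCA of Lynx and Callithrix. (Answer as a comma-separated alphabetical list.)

Abies, Bufo, Callithrix, Columba, Homo, Lynx

Tracing Lynx: it sits inside (Abies,Lynx).
Tracing Callithrix: it sits inside (Callithrix,Homo).
The smallest clade enclosing both is (((Bufo,Columba),(Callithrix,Homo)),(Abies,Lynx)); the answer is its 6 terminal taxa in alphabetical order.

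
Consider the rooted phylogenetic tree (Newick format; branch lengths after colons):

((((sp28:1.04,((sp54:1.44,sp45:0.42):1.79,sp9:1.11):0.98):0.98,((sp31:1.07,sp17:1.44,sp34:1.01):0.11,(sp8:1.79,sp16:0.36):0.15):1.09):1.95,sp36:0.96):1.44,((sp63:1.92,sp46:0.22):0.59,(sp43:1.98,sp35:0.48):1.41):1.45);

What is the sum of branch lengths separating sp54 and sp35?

11.92

The path runs sp54 → … → MRCA → … → sp35; the MRCA is the root of the tree.
Branch lengths along that path: 1.44 + 1.79 + 0.98 + 0.98 + 1.95 + 1.44 + 1.45 + 1.41 + 0.48 = 11.92.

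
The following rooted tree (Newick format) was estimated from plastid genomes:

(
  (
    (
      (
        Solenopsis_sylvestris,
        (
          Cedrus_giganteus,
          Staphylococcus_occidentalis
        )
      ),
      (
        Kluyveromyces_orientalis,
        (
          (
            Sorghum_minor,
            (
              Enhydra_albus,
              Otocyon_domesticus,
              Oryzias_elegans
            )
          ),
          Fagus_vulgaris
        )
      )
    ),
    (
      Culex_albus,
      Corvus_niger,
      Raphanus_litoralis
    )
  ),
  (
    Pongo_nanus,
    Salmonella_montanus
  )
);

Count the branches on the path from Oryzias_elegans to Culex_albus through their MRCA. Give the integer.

The MRCA of Oryzias_elegans and Culex_albus is the node subtending (((Solenopsis_sylvestris,(Cedrus_giganteus,Staphylococcus_occidentalis)),(Kluyveromyces_orientalis,((Sorghum_minor,(Enhydra_albus,Otocyon_domesticus,Oryzias_elegans)),Fagus_vulgaris))),(Culex_albus,Corvus_niger,Raphanus_litoralis)).
From Oryzias_elegans up to that node: 6 branches. From Culex_albus up to the same node: 2 branches. Total: 6 + 2 = 8.

8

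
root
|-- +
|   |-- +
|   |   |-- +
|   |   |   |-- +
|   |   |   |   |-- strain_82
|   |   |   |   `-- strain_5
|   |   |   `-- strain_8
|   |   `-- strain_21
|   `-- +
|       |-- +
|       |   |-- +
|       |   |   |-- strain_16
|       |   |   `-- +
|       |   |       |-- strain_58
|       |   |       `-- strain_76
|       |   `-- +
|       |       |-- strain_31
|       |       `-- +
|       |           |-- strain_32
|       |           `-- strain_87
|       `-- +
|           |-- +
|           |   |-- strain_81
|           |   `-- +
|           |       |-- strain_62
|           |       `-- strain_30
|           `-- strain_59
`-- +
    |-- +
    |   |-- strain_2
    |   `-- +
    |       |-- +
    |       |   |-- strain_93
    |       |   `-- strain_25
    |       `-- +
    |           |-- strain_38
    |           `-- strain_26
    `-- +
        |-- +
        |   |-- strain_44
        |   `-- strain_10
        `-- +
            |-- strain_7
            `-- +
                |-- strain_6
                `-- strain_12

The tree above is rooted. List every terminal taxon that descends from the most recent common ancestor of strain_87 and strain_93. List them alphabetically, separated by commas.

Tracing strain_87: it sits inside (strain_32,strain_87).
Tracing strain_93: it sits inside (strain_93,strain_25).
The smallest clade enclosing both is the whole tree (their MRCA is the root), so the answer is all 24 tips in alphabetical order.

strain_10, strain_12, strain_16, strain_2, strain_21, strain_25, strain_26, strain_30, strain_31, strain_32, strain_38, strain_44, strain_5, strain_58, strain_59, strain_6, strain_62, strain_7, strain_76, strain_8, strain_81, strain_82, strain_87, strain_93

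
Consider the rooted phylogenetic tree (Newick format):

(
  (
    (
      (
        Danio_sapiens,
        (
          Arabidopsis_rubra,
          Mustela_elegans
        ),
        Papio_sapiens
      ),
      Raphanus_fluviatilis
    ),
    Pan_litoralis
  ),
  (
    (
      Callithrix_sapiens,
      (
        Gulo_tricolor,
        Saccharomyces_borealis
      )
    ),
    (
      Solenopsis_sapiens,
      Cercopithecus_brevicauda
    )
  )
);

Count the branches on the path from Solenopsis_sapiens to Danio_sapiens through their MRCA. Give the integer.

7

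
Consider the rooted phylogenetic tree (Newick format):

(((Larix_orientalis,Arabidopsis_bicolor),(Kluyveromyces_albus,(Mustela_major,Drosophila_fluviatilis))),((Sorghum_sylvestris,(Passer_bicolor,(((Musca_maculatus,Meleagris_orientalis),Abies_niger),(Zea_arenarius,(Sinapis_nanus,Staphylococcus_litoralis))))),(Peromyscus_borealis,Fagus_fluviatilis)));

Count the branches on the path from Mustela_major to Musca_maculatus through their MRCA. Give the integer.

The MRCA of Mustela_major and Musca_maculatus is the root of the tree.
From Mustela_major up to that node: 4 branches. From Musca_maculatus up to the same node: 7 branches. Total: 4 + 7 = 11.

11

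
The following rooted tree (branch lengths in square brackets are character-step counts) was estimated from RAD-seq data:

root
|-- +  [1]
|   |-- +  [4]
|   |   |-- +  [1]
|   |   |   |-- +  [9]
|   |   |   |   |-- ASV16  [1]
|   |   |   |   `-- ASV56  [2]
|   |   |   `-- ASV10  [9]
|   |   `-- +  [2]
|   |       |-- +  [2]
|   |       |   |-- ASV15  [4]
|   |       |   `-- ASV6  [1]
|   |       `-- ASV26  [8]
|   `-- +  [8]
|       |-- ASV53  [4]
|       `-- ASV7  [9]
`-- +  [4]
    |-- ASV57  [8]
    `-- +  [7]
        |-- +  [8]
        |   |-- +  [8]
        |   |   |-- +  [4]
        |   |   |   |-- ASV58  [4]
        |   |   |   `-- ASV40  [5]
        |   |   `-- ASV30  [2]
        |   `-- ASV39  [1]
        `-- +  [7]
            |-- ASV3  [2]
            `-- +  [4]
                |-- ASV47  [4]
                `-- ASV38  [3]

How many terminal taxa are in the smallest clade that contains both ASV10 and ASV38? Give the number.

The MRCA of ASV10 and ASV38 is the root, so the clade is the entire tree.
That clade contains 16 terminal taxa: ASV10, ASV15, ASV16, ASV26, ASV3, ASV30, ASV38, ASV39, ASV40, ASV47, ASV53, ASV56, ASV57, ASV58, ASV6, ASV7.

16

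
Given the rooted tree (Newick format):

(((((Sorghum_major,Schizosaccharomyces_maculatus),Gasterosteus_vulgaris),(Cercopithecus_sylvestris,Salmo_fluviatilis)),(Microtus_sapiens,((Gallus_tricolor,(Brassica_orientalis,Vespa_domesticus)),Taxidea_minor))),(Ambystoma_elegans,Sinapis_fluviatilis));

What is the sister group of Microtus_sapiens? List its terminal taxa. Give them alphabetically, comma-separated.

Brassica_orientalis, Gallus_tricolor, Taxidea_minor, Vespa_domesticus

Microtus_sapiens attaches to the tree at the node subtending (Microtus_sapiens,((Gallus_tricolor,(Brassica_orientalis,Vespa_domesticus)),Taxidea_minor)).
The other lineage descending from that same node — the sister group — is ((Gallus_tricolor,(Brassica_orientalis,Vespa_domesticus)),Taxidea_minor); its 4 tips in alphabetical order are the answer.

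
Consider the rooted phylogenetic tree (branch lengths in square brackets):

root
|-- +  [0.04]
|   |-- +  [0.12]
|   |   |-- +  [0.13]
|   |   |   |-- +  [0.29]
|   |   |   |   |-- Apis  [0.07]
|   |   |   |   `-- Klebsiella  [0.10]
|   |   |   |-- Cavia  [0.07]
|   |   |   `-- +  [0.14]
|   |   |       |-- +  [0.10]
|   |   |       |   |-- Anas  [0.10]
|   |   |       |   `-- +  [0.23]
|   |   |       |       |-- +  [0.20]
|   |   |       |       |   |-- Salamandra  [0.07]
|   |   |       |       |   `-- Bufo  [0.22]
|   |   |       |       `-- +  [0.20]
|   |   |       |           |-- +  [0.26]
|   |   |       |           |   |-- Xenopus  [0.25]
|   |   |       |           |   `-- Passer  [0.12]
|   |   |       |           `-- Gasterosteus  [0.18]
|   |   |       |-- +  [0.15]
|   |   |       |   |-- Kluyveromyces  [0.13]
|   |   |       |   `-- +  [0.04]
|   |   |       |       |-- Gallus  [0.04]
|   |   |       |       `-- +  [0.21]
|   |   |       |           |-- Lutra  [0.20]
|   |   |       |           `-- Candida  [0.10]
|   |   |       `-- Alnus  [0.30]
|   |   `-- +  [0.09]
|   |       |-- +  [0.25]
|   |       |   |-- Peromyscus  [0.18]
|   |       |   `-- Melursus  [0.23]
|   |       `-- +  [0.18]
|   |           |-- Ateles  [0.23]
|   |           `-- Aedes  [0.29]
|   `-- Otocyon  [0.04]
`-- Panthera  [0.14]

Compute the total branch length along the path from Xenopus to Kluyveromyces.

1.32

The path runs Xenopus → … → MRCA → … → Kluyveromyces; the MRCA is the node subtending ((Anas,((Salamandra,Bufo),((Xenopus,Passer),Gasterosteus))),(Kluyveromyces,(Gallus,(Lutra,Candida))),Alnus).
Branch lengths along that path: 0.25 + 0.26 + 0.20 + 0.23 + 0.10 + 0.15 + 0.13 = 1.32.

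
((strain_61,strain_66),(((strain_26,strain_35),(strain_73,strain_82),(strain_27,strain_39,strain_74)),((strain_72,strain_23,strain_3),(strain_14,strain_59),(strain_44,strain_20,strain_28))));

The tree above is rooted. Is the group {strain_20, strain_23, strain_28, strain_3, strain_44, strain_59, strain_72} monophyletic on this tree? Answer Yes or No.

No

The MRCA of the listed taxa subtends ((strain_72,strain_23,strain_3),(strain_14,strain_59),(strain_44,strain_20,strain_28)).
That clade also contains strain_14, which is not in the proposed group, so the group is not monophyletic.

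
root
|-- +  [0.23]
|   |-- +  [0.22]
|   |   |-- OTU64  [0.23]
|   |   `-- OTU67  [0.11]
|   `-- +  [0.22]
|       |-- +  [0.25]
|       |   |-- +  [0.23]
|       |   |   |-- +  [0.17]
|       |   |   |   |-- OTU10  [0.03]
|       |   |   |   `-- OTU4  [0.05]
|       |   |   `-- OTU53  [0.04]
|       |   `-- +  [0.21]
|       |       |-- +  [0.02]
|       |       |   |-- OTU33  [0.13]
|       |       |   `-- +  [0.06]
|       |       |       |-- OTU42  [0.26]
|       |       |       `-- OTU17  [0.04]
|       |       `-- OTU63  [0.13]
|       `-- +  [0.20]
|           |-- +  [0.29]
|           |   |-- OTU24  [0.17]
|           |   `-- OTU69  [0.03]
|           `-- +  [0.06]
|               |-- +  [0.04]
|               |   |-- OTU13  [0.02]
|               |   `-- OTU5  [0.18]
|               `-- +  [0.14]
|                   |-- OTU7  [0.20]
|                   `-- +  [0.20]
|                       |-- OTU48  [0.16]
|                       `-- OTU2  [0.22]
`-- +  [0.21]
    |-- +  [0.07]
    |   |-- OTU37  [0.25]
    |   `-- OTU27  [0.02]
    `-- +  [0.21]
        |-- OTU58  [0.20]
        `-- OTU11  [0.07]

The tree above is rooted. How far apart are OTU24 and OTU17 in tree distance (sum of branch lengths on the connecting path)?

The path runs OTU24 → … → MRCA → … → OTU17; the MRCA is the node subtending ((((OTU10,OTU4),OTU53),((OTU33,(OTU42,OTU17)),OTU63)),((OTU24,OTU69),((OTU13,OTU5),(OTU7,(OTU48,OTU2))))).
Branch lengths along that path: 0.17 + 0.29 + 0.20 + 0.25 + 0.21 + 0.02 + 0.06 + 0.04 = 1.24.

1.24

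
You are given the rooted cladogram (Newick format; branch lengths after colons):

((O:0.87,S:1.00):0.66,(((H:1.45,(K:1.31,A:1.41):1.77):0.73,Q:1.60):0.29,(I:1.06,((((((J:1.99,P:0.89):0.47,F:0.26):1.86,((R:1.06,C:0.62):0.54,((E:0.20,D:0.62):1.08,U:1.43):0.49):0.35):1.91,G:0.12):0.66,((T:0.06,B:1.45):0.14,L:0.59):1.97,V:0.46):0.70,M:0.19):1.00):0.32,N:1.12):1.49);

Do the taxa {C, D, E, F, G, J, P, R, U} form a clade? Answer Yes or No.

Yes

The most recent common ancestor of these taxa subtends ((((J,P),F),((R,C),((E,D),U))),G).
That clade has exactly 9 tips — every listed taxon and nothing else — so the group is monophyletic.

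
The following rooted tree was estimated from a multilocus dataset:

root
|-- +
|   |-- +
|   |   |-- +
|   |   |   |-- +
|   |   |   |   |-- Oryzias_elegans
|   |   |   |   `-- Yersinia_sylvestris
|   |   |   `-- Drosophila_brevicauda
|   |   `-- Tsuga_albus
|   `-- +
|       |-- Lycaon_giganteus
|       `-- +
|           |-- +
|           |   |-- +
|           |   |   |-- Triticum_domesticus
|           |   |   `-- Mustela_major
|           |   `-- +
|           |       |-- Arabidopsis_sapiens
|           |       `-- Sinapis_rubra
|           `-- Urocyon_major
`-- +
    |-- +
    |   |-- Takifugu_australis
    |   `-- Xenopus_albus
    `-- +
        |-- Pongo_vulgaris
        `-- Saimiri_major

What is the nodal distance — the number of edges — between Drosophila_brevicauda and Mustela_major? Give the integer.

The MRCA of Drosophila_brevicauda and Mustela_major is the node subtending ((((Oryzias_elegans,Yersinia_sylvestris),Drosophila_brevicauda),Tsuga_albus),(Lycaon_giganteus,(((Triticum_domesticus,Mustela_major),(Arabidopsis_sapiens,Sinapis_rubra)),Urocyon_major))).
From Drosophila_brevicauda up to that node: 3 branches. From Mustela_major up to the same node: 5 branches. Total: 3 + 5 = 8.

8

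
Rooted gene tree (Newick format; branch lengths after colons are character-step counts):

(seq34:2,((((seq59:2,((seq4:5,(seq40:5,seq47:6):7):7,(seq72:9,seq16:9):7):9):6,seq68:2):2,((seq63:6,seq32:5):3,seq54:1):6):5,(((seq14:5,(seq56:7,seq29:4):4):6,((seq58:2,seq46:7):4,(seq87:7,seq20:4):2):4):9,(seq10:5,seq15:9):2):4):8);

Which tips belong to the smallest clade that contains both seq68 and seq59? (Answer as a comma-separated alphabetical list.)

seq16, seq4, seq40, seq47, seq59, seq68, seq72

Tracing seq68: it sits inside ((seq59,((seq4,(seq40,seq47)),(seq72,seq16))),seq68).
Tracing seq59: it sits inside (seq59,((seq4,(seq40,seq47)),(seq72,seq16))).
The smallest clade enclosing both is ((seq59,((seq4,(seq40,seq47)),(seq72,seq16))),seq68); the answer is its 7 terminal taxa in alphabetical order.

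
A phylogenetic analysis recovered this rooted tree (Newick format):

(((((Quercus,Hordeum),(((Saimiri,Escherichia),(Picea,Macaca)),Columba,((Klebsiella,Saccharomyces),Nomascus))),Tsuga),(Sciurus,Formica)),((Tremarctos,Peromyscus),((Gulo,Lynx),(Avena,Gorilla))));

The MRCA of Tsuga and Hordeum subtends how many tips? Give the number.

11

The MRCA of Tsuga and Hordeum is the node subtending (((Quercus,Hordeum),(((Saimiri,Escherichia),(Picea,Macaca)),Columba,((Klebsiella,Saccharomyces),Nomascus))),Tsuga).
That clade contains 11 terminal taxa: Columba, Escherichia, Hordeum, Klebsiella, Macaca, Nomascus, Picea, Quercus, Saccharomyces, Saimiri, Tsuga.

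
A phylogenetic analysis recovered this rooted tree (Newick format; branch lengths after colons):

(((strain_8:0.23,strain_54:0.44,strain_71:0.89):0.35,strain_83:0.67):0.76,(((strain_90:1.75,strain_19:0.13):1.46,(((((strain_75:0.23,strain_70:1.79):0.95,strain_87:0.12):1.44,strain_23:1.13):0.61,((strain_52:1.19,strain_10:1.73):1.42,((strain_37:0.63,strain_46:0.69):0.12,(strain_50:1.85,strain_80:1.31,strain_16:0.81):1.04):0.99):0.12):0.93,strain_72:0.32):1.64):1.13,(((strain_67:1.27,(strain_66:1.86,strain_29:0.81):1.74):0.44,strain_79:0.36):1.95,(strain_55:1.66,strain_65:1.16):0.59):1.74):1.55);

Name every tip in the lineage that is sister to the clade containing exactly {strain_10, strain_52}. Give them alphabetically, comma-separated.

The clade containing exactly {strain_10, strain_52} attaches to the tree at the node subtending ((strain_52,strain_10),((strain_37,strain_46),(strain_50,strain_80,strain_16))).
The other lineage descending from that same node — the sister group — is ((strain_37,strain_46),(strain_50,strain_80,strain_16)); its 5 tips in alphabetical order are the answer.

strain_16, strain_37, strain_46, strain_50, strain_80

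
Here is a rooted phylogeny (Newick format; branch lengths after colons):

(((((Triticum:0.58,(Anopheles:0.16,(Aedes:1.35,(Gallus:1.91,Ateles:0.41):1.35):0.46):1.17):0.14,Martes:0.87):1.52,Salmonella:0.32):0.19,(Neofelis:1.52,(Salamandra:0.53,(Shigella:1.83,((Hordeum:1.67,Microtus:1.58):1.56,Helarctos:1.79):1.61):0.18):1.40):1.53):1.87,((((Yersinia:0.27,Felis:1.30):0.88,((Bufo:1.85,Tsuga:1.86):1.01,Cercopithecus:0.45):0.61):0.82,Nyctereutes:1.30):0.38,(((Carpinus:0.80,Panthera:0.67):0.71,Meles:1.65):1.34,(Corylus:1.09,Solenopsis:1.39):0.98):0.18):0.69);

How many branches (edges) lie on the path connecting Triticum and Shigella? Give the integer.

The MRCA of Triticum and Shigella is the node subtending ((((Triticum,(Anopheles,(Aedes,(Gallus,Ateles)))),Martes),Salmonella),(Neofelis,(Salamandra,(Shigella,((Hordeum,Microtus),Helarctos))))).
From Triticum up to that node: 4 branches. From Shigella up to the same node: 4 branches. Total: 4 + 4 = 8.

8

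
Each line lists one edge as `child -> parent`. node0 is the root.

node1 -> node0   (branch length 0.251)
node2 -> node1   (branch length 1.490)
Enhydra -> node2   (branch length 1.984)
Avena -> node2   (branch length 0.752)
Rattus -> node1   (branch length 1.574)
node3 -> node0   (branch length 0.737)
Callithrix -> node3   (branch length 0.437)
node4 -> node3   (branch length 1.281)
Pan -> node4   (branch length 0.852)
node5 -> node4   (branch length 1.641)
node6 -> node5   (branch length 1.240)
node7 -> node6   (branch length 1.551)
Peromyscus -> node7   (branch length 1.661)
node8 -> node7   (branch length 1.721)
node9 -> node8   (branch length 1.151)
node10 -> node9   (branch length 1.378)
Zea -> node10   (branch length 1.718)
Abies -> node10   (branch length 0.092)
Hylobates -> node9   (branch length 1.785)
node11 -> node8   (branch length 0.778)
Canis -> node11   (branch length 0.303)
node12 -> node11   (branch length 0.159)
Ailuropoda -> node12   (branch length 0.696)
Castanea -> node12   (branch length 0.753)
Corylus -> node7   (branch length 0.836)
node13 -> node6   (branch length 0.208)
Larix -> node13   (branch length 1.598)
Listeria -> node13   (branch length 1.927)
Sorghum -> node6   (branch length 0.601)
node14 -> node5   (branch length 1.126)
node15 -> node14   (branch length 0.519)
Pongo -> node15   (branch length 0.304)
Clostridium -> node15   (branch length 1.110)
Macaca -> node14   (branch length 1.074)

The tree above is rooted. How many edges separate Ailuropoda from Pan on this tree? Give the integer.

The MRCA of Ailuropoda and Pan is the node subtending (Pan,(((Peromyscus,(((Zea,Abies),Hylobates),(Canis,(Ailuropoda,Castanea))),Corylus),(Larix,Listeria),Sorghum),((Pongo,Clostridium),Macaca))).
From Ailuropoda up to that node: 7 branches. From Pan up to the same node: 1 branch. Total: 7 + 1 = 8.

8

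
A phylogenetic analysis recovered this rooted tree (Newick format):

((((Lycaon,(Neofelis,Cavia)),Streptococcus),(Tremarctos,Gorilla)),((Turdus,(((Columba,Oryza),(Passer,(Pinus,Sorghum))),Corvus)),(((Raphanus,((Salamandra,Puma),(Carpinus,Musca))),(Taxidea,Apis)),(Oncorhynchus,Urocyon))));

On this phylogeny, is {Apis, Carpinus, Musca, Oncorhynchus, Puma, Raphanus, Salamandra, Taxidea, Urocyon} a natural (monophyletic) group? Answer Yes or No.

The most recent common ancestor of these taxa subtends (((Raphanus,((Salamandra,Puma),(Carpinus,Musca))),(Taxidea,Apis)),(Oncorhynchus,Urocyon)).
That clade has exactly 9 tips — every listed taxon and nothing else — so the group is monophyletic.

Yes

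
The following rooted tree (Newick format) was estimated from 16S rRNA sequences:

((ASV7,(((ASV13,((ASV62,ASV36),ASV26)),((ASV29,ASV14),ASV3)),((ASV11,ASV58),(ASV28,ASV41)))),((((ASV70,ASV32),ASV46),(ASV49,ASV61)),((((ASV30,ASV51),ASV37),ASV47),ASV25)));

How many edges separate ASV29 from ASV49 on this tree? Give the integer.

The MRCA of ASV29 and ASV49 is the root of the tree.
From ASV29 up to that node: 6 branches. From ASV49 up to the same node: 4 branches. Total: 6 + 4 = 10.

10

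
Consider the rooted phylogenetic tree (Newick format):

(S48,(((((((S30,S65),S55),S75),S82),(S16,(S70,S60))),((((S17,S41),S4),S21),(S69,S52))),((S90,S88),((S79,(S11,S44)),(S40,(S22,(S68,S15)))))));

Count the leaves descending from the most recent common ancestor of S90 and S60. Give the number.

The MRCA of S90 and S60 is the node subtending (((((((S30,S65),S55),S75),S82),(S16,(S70,S60))),((((S17,S41),S4),S21),(S69,S52))),((S90,S88),((S79,(S11,S44)),(S40,(S22,(S68,S15)))))).
That clade contains 23 terminal taxa: S11, S15, S16, S17, S21, S22, S30, S4, S40, S41, S44, S52, S55, S60, S65, S68, S69, S70, S75, S79, S82, S88, S90.

23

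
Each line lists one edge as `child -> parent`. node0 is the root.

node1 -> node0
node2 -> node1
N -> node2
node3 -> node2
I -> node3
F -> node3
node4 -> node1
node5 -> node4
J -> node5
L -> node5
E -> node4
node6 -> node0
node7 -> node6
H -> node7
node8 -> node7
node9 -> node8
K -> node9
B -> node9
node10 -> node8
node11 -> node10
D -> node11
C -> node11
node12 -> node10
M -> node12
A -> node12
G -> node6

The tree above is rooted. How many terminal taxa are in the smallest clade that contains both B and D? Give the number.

6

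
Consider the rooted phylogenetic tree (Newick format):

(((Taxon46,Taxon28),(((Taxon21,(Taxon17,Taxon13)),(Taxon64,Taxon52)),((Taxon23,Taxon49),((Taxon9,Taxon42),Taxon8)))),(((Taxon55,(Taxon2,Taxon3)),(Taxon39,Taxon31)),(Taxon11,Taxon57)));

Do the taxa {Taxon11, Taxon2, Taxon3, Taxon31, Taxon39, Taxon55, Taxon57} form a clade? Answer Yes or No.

Yes

The most recent common ancestor of these taxa subtends (((Taxon55,(Taxon2,Taxon3)),(Taxon39,Taxon31)),(Taxon11,Taxon57)).
That clade has exactly 7 tips — every listed taxon and nothing else — so the group is monophyletic.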